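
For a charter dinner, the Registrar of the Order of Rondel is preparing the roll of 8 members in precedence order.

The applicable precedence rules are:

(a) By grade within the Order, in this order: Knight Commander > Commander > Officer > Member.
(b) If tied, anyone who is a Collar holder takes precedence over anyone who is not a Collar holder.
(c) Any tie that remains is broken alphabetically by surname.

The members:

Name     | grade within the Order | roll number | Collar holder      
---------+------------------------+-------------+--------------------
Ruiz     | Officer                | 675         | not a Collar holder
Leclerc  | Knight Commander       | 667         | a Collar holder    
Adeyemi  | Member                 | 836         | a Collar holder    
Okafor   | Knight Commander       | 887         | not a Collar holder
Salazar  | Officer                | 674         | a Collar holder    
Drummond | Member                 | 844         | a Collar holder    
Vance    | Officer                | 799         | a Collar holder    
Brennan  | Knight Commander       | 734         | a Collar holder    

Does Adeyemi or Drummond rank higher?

By grade within the Order: Brennan, Leclerc and Okafor (Knight Commander); then Salazar, Vance and Ruiz (Officer); then Adeyemi and Drummond (Member).
Among Brennan, Leclerc and Okafor, a Collar holder before not a Collar holder: Brennan and Leclerc (a Collar holder) before Okafor (not a Collar holder).
Among Brennan and Leclerc, alphabetically by surname: Brennan before Leclerc.
Among Salazar, Vance and Ruiz, a Collar holder before not a Collar holder: Salazar and Vance (a Collar holder) before Ruiz (not a Collar holder).
Among Salazar and Vance, alphabetically by surname: Salazar before Vance.
Adeyemi and Drummond are each a Collar holder, so the next rule applies.
Among Adeyemi and Drummond, alphabetically by surname: Adeyemi before Drummond.
So Adeyemi takes precedence.

Adeyemi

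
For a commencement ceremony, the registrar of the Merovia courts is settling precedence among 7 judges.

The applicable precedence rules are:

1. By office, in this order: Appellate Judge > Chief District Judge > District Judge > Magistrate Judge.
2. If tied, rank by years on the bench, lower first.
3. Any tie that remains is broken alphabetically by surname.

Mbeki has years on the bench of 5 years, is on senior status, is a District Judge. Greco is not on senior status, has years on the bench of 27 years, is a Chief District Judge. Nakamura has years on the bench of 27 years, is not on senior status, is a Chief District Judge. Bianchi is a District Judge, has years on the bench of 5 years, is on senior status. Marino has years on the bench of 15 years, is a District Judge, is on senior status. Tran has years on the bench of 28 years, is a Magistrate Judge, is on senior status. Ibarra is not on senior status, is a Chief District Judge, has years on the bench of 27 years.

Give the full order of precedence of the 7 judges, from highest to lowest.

By office: Greco, Ibarra and Nakamura (Chief District Judge); then Bianchi, Mbeki and Marino (District Judge); then Tran (Magistrate Judge).
Greco, Ibarra and Nakamura all have years on the bench 27 years, so the next rule applies.
Among Greco, Ibarra and Nakamura, alphabetically by surname: Greco before Ibarra before Nakamura.
Among Bianchi, Mbeki and Marino, by years on the bench (lower first): Bianchi and Mbeki (5 years) before Marino (15 years).
Among Bianchi and Mbeki, alphabetically by surname: Bianchi before Mbeki.
Full order: Greco, Ibarra, Nakamura, Bianchi, Mbeki, Marino, Tran.

Greco, Ibarra, Nakamura, Bianchi, Mbeki, Marino, Tran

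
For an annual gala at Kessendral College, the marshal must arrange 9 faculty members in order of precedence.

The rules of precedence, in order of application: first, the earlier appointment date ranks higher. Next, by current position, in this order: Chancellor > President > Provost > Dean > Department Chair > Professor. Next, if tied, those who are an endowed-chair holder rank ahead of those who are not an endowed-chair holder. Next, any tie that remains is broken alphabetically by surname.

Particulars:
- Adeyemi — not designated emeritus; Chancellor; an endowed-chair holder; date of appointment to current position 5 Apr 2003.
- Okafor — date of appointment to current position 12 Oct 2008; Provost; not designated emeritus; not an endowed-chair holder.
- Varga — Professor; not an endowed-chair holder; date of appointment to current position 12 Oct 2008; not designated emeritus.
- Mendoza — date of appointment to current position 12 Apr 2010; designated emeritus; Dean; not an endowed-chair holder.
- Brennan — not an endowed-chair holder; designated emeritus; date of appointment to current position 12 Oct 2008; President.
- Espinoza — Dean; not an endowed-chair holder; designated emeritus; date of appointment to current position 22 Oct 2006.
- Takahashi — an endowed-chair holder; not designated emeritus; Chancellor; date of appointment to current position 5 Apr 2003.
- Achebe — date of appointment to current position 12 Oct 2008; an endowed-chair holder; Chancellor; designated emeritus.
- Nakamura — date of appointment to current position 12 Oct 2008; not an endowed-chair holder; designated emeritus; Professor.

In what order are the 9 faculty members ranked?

Adeyemi, Takahashi, Espinoza, Achebe, Brennan, Okafor, Nakamura, Varga, Mendoza

By date of appointment to current position (earlier first): Adeyemi and Takahashi (both 5 Apr 2003); then Espinoza (22 Oct 2006); then Achebe, Brennan, Okafor, Nakamura and Varga (each 12 Oct 2008); then Mendoza (12 Apr 2010).
Adeyemi and Takahashi are each Chancellor, so the next rule applies.
Adeyemi and Takahashi are each an endowed-chair holder, so the next rule applies.
Among Adeyemi and Takahashi, alphabetically by surname: Adeyemi before Takahashi.
Among Achebe, Brennan, Okafor, Nakamura and Varga, by current position: Achebe (Chancellor) before Brennan (President) before Okafor (Provost) before Nakamura and Varga (Professor).
Nakamura and Varga are each not an endowed-chair holder, so the next rule applies.
Among Nakamura and Varga, alphabetically by surname: Nakamura before Varga.
Full order: Adeyemi, Takahashi, Espinoza, Achebe, Brennan, Okafor, Nakamura, Varga, Mendoza.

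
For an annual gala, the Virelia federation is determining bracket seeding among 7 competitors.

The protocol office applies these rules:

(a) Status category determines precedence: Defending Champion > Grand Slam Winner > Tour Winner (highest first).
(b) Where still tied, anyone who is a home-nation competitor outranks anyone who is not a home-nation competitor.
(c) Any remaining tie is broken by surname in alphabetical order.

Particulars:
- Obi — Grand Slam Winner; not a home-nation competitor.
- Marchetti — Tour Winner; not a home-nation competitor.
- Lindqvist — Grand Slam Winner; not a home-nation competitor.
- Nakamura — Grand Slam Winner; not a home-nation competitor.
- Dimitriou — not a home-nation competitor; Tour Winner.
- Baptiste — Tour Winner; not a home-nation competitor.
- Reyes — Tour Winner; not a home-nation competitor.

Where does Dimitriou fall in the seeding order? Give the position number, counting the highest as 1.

By status category: Lindqvist, Nakamura and Obi (Grand Slam Winner); then Baptiste, Dimitriou, Marchetti and Reyes (Tour Winner).
Lindqvist, Nakamura and Obi are each not a home-nation competitor, so the next rule applies.
Among Lindqvist, Nakamura and Obi, alphabetically by surname: Lindqvist before Nakamura before Obi.
Baptiste, Dimitriou, Marchetti and Reyes are each not a home-nation competitor, so the next rule applies.
Among Baptiste, Dimitriou, Marchetti and Reyes, alphabetically by surname: Baptiste before Dimitriou before Marchetti before Reyes.
Order: Lindqvist, Nakamura, Obi, Baptiste, Dimitriou, Marchetti, Reyes. So position 5.

5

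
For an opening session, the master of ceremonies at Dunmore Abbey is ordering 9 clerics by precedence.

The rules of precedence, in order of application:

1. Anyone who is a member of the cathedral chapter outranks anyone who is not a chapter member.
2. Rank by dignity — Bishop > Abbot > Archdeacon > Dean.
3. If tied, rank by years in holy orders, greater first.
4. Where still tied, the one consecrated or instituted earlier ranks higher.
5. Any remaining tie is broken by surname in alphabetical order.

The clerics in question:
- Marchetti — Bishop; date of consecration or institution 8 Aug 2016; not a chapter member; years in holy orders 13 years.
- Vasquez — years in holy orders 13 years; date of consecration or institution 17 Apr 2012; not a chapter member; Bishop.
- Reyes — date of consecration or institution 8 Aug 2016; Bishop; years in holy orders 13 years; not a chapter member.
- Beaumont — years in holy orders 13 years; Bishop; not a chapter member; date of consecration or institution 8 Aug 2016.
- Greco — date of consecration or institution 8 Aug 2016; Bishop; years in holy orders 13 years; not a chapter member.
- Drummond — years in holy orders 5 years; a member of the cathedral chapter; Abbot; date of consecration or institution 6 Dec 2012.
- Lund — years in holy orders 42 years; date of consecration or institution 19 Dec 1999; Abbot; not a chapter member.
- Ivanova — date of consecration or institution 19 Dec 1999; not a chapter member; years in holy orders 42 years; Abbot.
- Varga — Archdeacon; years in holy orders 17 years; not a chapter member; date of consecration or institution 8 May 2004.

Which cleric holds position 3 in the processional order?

Beaumont

By the first rule: Drummond (a member of the cathedral chapter); then Vasquez, Beaumont, Greco, Marchetti, Reyes, Ivanova, Lund and Varga (each not a chapter member).
Among Vasquez, Beaumont, Greco, Marchetti, Reyes, Ivanova, Lund and Varga, by dignity: Vasquez, Beaumont, Greco, Marchetti and Reyes (Bishop) before Ivanova and Lund (Abbot) before Varga (Archdeacon).
Vasquez, Beaumont, Greco, Marchetti and Reyes all have years in holy orders 13 years, so the next rule applies.
Among Vasquez, Beaumont, Greco, Marchetti and Reyes, by date of consecration or institution (earlier first): Vasquez (17 Apr 2012) before Beaumont, Greco, Marchetti and Reyes (8 Aug 2016).
Among Beaumont, Greco, Marchetti and Reyes, alphabetically by surname: Beaumont before Greco before Marchetti before Reyes.
Ivanova and Lund both have years in holy orders 42 years, so the next rule applies.
Ivanova and Lund both have date of consecration or institution 19 Dec 1999, so the next rule applies.
Among Ivanova and Lund, alphabetically by surname: Ivanova before Lund.
Order: Drummond, Vasquez, Beaumont, Greco, Marchetti, Reyes, Ivanova, Lund, Varga.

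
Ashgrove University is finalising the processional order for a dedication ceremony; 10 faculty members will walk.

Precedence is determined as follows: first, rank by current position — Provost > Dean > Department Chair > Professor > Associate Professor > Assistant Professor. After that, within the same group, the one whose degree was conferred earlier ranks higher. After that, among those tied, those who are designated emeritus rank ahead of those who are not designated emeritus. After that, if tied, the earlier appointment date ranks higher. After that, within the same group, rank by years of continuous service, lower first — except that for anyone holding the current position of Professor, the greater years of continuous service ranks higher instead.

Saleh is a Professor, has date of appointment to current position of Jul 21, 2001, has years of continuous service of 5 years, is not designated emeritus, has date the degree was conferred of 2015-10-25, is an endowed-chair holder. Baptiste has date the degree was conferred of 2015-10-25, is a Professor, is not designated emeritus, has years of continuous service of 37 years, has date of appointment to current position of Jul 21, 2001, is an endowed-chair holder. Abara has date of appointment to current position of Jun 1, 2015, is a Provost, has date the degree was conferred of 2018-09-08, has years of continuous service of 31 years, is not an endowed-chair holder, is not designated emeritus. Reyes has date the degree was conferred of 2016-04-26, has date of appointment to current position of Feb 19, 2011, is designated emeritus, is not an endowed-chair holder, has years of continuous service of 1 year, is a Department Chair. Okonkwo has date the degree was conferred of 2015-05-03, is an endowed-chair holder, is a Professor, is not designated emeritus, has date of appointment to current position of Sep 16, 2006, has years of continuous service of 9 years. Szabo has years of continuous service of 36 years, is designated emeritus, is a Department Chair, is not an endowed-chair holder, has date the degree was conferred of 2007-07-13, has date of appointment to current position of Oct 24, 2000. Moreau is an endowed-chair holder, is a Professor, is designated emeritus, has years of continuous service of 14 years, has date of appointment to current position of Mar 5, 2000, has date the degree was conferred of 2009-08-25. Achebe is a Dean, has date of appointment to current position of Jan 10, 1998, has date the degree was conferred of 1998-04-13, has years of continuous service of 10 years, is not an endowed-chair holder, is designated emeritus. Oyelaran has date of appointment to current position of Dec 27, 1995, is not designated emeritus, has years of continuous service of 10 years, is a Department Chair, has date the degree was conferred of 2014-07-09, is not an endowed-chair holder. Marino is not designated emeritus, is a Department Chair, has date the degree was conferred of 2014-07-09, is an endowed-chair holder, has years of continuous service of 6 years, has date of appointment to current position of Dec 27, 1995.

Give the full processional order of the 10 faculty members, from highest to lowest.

By current position: Abara (Provost); then Achebe (Dean); then Szabo, Marino, Oyelaran and Reyes (Department Chair); then Moreau, Okonkwo, Baptiste and Saleh (Professor).
Among Szabo, Marino, Oyelaran and Reyes, by date the degree was conferred (earlier first): Szabo (2007-07-13) before Marino and Oyelaran (2014-07-09) before Reyes (2016-04-26).
Marino and Oyelaran are each not designated emeritus, so the next rule applies.
Marino and Oyelaran both have date of appointment to current position Dec 27, 1995, so the next rule applies.
Among Marino and Oyelaran, by years of continuous service (lower first): Marino (6 years) before Oyelaran (10 years).
Among Moreau, Okonkwo, Baptiste and Saleh, by date the degree was conferred (earlier first): Moreau (2009-08-25) before Okonkwo (2015-05-03) before Baptiste and Saleh (2015-10-25).
Baptiste and Saleh are each not designated emeritus, so the next rule applies.
Baptiste and Saleh both have date of appointment to current position Jul 21, 2001, so the next rule applies.
Among Baptiste and Saleh, by years of continuous service (higher first) (reversed rule for this group): Baptiste (37 years) before Saleh (5 years).
Full order: Abara, Achebe, Szabo, Marino, Oyelaran, Reyes, Moreau, Okonkwo, Baptiste, Saleh.

Abara, Achebe, Szabo, Marino, Oyelaran, Reyes, Moreau, Okonkwo, Baptiste, Saleh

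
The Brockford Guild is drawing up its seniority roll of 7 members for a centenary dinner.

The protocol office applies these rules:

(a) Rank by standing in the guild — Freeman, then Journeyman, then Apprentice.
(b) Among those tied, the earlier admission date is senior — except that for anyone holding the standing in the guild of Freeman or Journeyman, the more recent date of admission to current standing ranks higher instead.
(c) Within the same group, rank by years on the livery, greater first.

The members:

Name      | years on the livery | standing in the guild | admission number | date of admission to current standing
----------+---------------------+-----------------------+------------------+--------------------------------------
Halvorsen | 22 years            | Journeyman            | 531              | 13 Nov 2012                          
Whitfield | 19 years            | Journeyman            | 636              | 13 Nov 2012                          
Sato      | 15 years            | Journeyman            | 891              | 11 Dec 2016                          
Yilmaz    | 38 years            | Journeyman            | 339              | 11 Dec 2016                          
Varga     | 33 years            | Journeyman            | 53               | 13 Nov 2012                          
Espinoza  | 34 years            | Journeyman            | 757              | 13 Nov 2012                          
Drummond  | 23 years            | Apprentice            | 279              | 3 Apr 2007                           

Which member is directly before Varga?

Espinoza

By standing in the guild: Yilmaz, Sato, Espinoza, Varga, Halvorsen and Whitfield (Journeyman); then Drummond (Apprentice).
Among Yilmaz, Sato, Espinoza, Varga, Halvorsen and Whitfield, by date of admission to current standing (later first) (reversed rule for this group): Yilmaz and Sato (11 Dec 2016) before Espinoza, Varga, Halvorsen and Whitfield (13 Nov 2012).
Among Yilmaz and Sato, by years on the livery (higher first): Yilmaz (38 years) before Sato (15 years).
Among Espinoza, Varga, Halvorsen and Whitfield, by years on the livery (higher first): Espinoza (34 years) before Varga (33 years) before Halvorsen (22 years) before Whitfield (19 years).
Order: Yilmaz, Sato, Espinoza, Varga, Halvorsen, Whitfield, Drummond.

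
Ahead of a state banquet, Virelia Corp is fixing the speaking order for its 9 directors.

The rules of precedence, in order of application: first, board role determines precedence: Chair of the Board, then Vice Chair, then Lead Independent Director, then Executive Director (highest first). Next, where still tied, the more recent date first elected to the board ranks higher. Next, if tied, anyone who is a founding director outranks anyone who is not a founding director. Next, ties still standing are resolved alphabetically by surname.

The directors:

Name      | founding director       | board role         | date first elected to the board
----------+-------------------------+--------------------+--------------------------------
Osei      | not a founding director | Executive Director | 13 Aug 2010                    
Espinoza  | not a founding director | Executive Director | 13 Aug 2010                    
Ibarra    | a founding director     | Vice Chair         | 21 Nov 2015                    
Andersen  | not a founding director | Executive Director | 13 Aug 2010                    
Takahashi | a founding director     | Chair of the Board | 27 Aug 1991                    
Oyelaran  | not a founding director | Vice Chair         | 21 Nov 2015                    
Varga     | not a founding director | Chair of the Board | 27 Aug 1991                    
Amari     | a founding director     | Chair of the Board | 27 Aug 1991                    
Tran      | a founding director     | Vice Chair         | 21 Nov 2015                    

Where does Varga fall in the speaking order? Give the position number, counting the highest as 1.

By board role: Amari, Takahashi and Varga (Chair of the Board); then Ibarra, Tran and Oyelaran (Vice Chair); then Andersen, Espinoza and Osei (Executive Director).
Amari, Takahashi and Varga all have date first elected to the board 27 Aug 1991, so the next rule applies.
Among Amari, Takahashi and Varga, a founding director before not a founding director: Amari and Takahashi (a founding director) before Varga (not a founding director).
Among Amari and Takahashi, alphabetically by surname: Amari before Takahashi.
Ibarra, Tran and Oyelaran all have date first elected to the board 21 Nov 2015, so the next rule applies.
Among Ibarra, Tran and Oyelaran, a founding director before not a founding director: Ibarra and Tran (a founding director) before Oyelaran (not a founding director).
Among Ibarra and Tran, alphabetically by surname: Ibarra before Tran.
Andersen, Espinoza and Osei all have date first elected to the board 13 Aug 2010, so the next rule applies.
Andersen, Espinoza and Osei are each not a founding director, so the next rule applies.
Among Andersen, Espinoza and Osei, alphabetically by surname: Andersen before Espinoza before Osei.
Order: Amari, Takahashi, Varga, Ibarra, Tran, Oyelaran, Andersen, Espinoza, Osei. So position 3.

3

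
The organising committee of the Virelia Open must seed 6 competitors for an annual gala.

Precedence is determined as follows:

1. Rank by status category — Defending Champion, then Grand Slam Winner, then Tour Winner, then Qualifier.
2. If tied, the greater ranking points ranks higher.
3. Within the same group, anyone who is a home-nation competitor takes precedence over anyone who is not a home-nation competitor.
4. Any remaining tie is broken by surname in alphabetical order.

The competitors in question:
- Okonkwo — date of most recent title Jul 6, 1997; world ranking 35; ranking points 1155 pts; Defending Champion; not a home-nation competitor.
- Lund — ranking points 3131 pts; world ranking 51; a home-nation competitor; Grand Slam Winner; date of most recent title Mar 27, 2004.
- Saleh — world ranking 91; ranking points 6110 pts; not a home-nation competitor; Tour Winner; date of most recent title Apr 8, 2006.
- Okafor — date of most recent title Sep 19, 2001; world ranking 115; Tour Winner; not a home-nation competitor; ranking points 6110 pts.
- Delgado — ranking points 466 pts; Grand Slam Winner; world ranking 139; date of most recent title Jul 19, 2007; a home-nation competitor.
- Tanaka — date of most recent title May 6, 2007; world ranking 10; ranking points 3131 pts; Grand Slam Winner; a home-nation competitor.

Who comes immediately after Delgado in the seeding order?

Okafor

By status category: Okonkwo (Defending Champion); then Lund, Tanaka and Delgado (Grand Slam Winner); then Okafor and Saleh (Tour Winner).
Among Lund, Tanaka and Delgado, by ranking points (higher first): Lund and Tanaka (3131 pts) before Delgado (466 pts).
Lund and Tanaka are each a home-nation competitor, so the next rule applies.
Among Lund and Tanaka, alphabetically by surname: Lund before Tanaka.
Okafor and Saleh both have ranking points 6110 pts, so the next rule applies.
Okafor and Saleh are each not a home-nation competitor, so the next rule applies.
Among Okafor and Saleh, alphabetically by surname: Okafor before Saleh.
Order: Okonkwo, Lund, Tanaka, Delgado, Okafor, Saleh.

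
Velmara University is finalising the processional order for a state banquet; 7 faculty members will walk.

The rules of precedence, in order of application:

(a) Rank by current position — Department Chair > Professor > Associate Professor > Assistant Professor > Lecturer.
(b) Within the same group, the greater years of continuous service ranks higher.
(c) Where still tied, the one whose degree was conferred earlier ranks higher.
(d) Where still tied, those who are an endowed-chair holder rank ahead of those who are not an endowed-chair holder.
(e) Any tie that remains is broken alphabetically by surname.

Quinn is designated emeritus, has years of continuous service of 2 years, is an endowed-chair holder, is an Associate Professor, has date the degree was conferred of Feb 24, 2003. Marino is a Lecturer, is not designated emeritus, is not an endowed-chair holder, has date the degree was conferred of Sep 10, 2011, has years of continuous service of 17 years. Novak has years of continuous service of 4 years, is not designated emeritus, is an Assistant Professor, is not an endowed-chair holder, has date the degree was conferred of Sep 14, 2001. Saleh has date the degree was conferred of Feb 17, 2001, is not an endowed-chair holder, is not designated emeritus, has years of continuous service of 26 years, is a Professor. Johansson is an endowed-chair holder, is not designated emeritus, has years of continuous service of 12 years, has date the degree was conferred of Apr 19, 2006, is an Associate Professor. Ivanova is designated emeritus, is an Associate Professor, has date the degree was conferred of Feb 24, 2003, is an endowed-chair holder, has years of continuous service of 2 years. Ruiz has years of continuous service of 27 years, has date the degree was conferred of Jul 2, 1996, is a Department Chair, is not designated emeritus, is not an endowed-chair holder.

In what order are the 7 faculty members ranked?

By current position: Ruiz (Department Chair); then Saleh (Professor); then Johansson, Ivanova and Quinn (Associate Professor); then Novak (Assistant Professor); then Marino (Lecturer).
Among Johansson, Ivanova and Quinn, by years of continuous service (higher first): Johansson (12 years) before Ivanova and Quinn (2 years).
Ivanova and Quinn both have date the degree was conferred Feb 24, 2003, so the next rule applies.
Ivanova and Quinn are each an endowed-chair holder, so the next rule applies.
Among Ivanova and Quinn, alphabetically by surname: Ivanova before Quinn.
Full order: Ruiz, Saleh, Johansson, Ivanova, Quinn, Novak, Marino.

Ruiz, Saleh, Johansson, Ivanova, Quinn, Novak, Marino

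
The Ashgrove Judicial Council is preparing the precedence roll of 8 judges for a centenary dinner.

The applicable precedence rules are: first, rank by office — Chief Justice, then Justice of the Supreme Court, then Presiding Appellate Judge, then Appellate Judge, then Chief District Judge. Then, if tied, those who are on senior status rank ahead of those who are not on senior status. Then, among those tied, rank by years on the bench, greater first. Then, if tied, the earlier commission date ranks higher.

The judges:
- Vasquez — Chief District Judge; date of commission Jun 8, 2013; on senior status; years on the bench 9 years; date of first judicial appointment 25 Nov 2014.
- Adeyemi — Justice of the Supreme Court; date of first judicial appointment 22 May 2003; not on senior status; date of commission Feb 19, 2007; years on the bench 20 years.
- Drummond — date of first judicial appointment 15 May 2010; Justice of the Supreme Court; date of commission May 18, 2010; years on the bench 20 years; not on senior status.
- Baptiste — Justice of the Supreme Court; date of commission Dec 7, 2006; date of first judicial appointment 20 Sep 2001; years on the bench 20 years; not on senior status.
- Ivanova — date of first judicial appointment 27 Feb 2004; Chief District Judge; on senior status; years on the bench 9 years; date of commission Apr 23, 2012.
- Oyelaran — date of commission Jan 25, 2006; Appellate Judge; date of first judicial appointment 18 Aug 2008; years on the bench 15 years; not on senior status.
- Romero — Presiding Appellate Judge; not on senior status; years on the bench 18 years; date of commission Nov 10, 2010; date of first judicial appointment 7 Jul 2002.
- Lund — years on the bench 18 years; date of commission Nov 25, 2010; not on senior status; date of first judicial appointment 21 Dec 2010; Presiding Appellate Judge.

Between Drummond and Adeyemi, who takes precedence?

Adeyemi

By office: Baptiste, Adeyemi and Drummond (Justice of the Supreme Court); then Romero and Lund (Presiding Appellate Judge); then Oyelaran (Appellate Judge); then Ivanova and Vasquez (Chief District Judge).
Baptiste, Adeyemi and Drummond are each not on senior status, so the next rule applies.
Baptiste, Adeyemi and Drummond all have years on the bench 20 years, so the next rule applies.
Among Baptiste, Adeyemi and Drummond, by date of commission (earlier first): Baptiste (Dec 7, 2006) before Adeyemi (Feb 19, 2007) before Drummond (May 18, 2010).
Romero and Lund are each not on senior status, so the next rule applies.
Romero and Lund both have years on the bench 18 years, so the next rule applies.
Among Romero and Lund, by date of commission (earlier first): Romero (Nov 10, 2010) before Lund (Nov 25, 2010).
Ivanova and Vasquez are each on senior status, so the next rule applies.
Ivanova and Vasquez both have years on the bench 9 years, so the next rule applies.
Among Ivanova and Vasquez, by date of commission (earlier first): Ivanova (Apr 23, 2012) before Vasquez (Jun 8, 2013).
So Adeyemi takes precedence.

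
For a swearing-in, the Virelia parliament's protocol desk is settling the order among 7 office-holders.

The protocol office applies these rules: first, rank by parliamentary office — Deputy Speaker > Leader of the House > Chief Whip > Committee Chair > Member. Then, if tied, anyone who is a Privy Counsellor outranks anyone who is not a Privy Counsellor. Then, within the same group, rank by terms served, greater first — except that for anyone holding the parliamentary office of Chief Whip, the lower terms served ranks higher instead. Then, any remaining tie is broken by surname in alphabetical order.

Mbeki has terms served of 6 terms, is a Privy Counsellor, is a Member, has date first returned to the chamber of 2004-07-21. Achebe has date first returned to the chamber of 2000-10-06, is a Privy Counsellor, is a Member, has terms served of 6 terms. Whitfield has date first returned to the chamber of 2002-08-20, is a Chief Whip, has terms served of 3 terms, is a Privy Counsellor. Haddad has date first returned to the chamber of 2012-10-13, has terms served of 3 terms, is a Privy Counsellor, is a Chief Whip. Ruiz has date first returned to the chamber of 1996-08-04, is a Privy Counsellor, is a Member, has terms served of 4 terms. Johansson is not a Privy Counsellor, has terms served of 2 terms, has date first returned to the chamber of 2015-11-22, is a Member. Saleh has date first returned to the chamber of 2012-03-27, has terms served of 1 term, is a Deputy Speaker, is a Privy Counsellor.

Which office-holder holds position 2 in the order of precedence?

Haddad

By parliamentary office: Saleh (Deputy Speaker); then Haddad and Whitfield (Chief Whip); then Achebe, Mbeki, Ruiz and Johansson (Member).
Haddad and Whitfield are each a Privy Counsellor, so the next rule applies.
Haddad and Whitfield both have terms served 3 terms, so the next rule applies.
Among Haddad and Whitfield, alphabetically by surname: Haddad before Whitfield.
Among Achebe, Mbeki, Ruiz and Johansson, a Privy Counsellor before not a Privy Counsellor: Achebe, Mbeki and Ruiz (a Privy Counsellor) before Johansson (not a Privy Counsellor).
Among Achebe, Mbeki and Ruiz, by terms served (higher first): Achebe and Mbeki (6 terms) before Ruiz (4 terms).
Among Achebe and Mbeki, alphabetically by surname: Achebe before Mbeki.
Order: Saleh, Haddad, Whitfield, Achebe, Mbeki, Ruiz, Johansson.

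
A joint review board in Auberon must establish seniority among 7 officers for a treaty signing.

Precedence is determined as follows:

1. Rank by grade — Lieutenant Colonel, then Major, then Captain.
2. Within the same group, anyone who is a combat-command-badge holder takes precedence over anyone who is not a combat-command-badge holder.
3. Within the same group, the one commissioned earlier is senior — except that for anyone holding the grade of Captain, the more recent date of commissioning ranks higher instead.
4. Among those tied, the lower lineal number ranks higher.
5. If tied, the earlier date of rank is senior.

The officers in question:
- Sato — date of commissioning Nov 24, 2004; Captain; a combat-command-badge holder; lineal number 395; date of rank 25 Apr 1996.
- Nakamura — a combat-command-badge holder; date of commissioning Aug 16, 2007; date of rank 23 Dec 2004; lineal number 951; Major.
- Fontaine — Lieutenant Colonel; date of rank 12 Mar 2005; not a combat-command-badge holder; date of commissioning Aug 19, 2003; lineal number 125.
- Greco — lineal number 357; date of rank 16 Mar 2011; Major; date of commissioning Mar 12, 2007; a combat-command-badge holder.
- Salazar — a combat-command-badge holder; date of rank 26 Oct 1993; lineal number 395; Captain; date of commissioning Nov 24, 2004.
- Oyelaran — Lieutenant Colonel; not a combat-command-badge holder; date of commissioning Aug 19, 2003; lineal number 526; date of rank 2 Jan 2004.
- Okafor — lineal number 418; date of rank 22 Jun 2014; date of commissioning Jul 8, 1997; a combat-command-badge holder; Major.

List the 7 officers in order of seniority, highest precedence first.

By grade: Fontaine and Oyelaran (Lieutenant Colonel); then Okafor, Greco and Nakamura (Major); then Salazar and Sato (Captain).
Fontaine and Oyelaran are each not a combat-command-badge holder, so the next rule applies.
Fontaine and Oyelaran both have date of commissioning Aug 19, 2003, so the next rule applies.
Among Fontaine and Oyelaran, by lineal number (lower first): Fontaine (125) before Oyelaran (526).
Okafor, Greco and Nakamura are each a combat-command-badge holder, so the next rule applies.
Among Okafor, Greco and Nakamura, by date of commissioning (earlier first): Okafor (Jul 8, 1997) before Greco (Mar 12, 2007) before Nakamura (Aug 16, 2007).
Salazar and Sato are each a combat-command-badge holder, so the next rule applies.
Salazar and Sato both have date of commissioning Nov 24, 2004, so the next rule applies.
Salazar and Sato both have lineal number 395, so the next rule applies.
Among Salazar and Sato, by date of rank (earlier first): Salazar (26 Oct 1993) before Sato (25 Apr 1996).
Full order: Fontaine, Oyelaran, Okafor, Greco, Nakamura, Salazar, Sato.

Fontaine, Oyelaran, Okafor, Greco, Nakamura, Salazar, Sato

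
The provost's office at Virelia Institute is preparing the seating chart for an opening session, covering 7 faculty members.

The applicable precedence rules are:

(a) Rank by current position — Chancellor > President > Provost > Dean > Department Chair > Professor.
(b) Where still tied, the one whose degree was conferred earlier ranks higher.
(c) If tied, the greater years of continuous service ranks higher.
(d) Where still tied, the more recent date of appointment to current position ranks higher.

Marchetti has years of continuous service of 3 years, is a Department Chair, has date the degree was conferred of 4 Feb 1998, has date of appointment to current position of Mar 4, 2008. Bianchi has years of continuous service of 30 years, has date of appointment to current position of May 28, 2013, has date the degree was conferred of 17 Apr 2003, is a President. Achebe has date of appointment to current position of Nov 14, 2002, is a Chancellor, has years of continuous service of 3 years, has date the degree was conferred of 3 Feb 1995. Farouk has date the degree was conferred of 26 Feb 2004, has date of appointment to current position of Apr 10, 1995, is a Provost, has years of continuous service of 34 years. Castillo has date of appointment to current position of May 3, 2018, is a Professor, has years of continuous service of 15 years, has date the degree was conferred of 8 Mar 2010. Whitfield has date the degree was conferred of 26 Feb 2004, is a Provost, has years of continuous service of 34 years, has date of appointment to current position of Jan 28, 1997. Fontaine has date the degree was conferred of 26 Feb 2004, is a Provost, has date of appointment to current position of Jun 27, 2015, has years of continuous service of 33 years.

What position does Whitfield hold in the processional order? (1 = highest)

3

By current position: Achebe (Chancellor); then Bianchi (President); then Whitfield, Farouk and Fontaine (Provost); then Marchetti (Department Chair); then Castillo (Professor).
Whitfield, Farouk and Fontaine all have date the degree was conferred 26 Feb 2004, so the next rule applies.
Among Whitfield, Farouk and Fontaine, by years of continuous service (higher first): Whitfield and Farouk (34 years) before Fontaine (33 years).
Among Whitfield and Farouk, by date of appointment to current position (later first): Whitfield (Jan 28, 1997) before Farouk (Apr 10, 1995).
Order: Achebe, Bianchi, Whitfield, Farouk, Fontaine, Marchetti, Castillo. So position 3.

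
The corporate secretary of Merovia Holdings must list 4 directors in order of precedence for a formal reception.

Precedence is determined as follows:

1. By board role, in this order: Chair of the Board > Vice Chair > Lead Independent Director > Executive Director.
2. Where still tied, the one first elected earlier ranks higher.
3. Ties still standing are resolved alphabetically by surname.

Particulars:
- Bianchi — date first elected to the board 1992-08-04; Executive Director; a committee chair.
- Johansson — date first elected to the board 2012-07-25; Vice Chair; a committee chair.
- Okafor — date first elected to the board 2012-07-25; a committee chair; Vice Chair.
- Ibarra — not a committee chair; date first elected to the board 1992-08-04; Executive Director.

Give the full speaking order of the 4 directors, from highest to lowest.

Johansson, Okafor, Bianchi, Ibarra

By board role: Johansson and Okafor (Vice Chair); then Bianchi and Ibarra (Executive Director).
Johansson and Okafor both have date first elected to the board 2012-07-25, so the next rule applies.
Among Johansson and Okafor, alphabetically by surname: Johansson before Okafor.
Bianchi and Ibarra both have date first elected to the board 1992-08-04, so the next rule applies.
Among Bianchi and Ibarra, alphabetically by surname: Bianchi before Ibarra.
Full order: Johansson, Okafor, Bianchi, Ibarra.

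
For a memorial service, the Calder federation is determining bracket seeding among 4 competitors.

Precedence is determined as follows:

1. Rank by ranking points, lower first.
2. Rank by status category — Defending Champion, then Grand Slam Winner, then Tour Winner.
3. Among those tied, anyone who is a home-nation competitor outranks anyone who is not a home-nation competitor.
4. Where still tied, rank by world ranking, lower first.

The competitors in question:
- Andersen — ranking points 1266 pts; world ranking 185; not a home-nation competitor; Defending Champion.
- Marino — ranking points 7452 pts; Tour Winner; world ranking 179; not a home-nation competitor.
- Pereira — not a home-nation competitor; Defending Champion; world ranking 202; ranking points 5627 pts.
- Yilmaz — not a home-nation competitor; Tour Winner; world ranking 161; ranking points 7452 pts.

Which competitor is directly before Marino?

By ranking points (lower first): Andersen (1266 pts); then Pereira (5627 pts); then Yilmaz and Marino (both 7452 pts).
Yilmaz and Marino are each Tour Winner, so the next rule applies.
Yilmaz and Marino are each not a home-nation competitor, so the next rule applies.
Among Yilmaz and Marino, by world ranking (lower first): Yilmaz (161) before Marino (179).
Order: Andersen, Pereira, Yilmaz, Marino.

Yilmaz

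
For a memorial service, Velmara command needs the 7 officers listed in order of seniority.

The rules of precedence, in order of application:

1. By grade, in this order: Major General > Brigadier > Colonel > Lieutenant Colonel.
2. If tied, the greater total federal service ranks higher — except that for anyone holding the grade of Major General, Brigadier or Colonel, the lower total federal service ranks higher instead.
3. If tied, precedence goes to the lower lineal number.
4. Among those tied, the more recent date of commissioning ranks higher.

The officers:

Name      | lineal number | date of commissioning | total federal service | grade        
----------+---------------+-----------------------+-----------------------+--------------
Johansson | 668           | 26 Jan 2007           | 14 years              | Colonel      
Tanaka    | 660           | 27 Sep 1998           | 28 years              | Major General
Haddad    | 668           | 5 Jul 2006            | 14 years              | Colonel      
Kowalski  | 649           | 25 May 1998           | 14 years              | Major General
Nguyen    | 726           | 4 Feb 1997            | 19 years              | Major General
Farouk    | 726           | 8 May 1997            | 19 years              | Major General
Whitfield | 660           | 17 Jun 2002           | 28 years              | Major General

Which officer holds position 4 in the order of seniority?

By grade: Kowalski, Farouk, Nguyen, Whitfield and Tanaka (Major General); then Johansson and Haddad (Colonel).
Among Kowalski, Farouk, Nguyen, Whitfield and Tanaka, by total federal service (lower first) (reversed rule for this group): Kowalski (14 years) before Farouk and Nguyen (19 years) before Whitfield and Tanaka (28 years).
Farouk and Nguyen both have lineal number 726, so the next rule applies.
Among Farouk and Nguyen, by date of commissioning (later first): Farouk (8 May 1997) before Nguyen (4 Feb 1997).
Whitfield and Tanaka both have lineal number 660, so the next rule applies.
Among Whitfield and Tanaka, by date of commissioning (later first): Whitfield (17 Jun 2002) before Tanaka (27 Sep 1998).
Johansson and Haddad both have total federal service 14 years, so the next rule applies.
Johansson and Haddad both have lineal number 668, so the next rule applies.
Among Johansson and Haddad, by date of commissioning (later first): Johansson (26 Jan 2007) before Haddad (5 Jul 2006).
Order: Kowalski, Farouk, Nguyen, Whitfield, Tanaka, Johansson, Haddad.

Whitfield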